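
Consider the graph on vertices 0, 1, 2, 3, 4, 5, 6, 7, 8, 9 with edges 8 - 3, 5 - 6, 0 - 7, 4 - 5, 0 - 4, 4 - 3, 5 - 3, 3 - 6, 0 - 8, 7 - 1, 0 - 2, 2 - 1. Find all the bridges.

The edges on the cycle 4-5-6-3-4 are not bridges since each lies on that cycle.
Every edge lies on some cycle, so there are no bridges.

none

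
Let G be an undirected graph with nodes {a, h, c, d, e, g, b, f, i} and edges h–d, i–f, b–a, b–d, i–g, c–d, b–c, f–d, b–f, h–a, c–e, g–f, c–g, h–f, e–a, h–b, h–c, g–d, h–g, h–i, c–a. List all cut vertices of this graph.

none

Removing a, for instance, still leaves 1 component. No single vertex removal increases the component count — the graph has no articulation points.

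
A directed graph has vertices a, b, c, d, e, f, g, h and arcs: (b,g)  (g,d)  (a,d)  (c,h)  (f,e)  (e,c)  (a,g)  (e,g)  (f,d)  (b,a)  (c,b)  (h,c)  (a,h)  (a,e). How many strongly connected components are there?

4

{a, b, c, e, h} are all mutually reachable — one SCC of size 5.
{f} is an SCC by itself.
{g} is an SCC by itself.
{d} is an SCC by itself.
That gives 4 strongly connected components.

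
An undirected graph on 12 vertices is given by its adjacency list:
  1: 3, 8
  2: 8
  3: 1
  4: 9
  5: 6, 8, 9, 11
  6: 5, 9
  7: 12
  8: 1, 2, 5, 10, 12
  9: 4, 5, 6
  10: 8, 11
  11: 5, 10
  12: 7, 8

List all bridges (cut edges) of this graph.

1-3, 1-8, 12-7, 12-8, 2-8, 4-9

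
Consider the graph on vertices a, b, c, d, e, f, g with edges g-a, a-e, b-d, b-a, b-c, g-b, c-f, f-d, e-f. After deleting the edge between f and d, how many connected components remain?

1

f and d are still connected via f-c-b-d, so the component count stays at 1.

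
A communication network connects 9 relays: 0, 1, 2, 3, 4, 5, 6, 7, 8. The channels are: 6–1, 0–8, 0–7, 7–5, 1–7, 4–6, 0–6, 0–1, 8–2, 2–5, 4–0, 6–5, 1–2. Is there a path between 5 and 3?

No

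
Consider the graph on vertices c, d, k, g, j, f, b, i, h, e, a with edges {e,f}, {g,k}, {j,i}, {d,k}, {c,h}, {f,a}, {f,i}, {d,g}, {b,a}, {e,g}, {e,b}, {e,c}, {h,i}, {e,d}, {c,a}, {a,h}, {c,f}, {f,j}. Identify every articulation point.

Removing e increases the component count from 1 to 2, so e is a cut vertex.
By contrast removing d leaves 1 component; it is not a cut vertex. No other vertex is a cut vertex either.

e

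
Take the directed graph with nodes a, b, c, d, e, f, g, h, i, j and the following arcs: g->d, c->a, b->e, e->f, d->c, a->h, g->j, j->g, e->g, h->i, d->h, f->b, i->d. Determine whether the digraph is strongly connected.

No

There is no directed path from g to b, so the graph is not strongly connected.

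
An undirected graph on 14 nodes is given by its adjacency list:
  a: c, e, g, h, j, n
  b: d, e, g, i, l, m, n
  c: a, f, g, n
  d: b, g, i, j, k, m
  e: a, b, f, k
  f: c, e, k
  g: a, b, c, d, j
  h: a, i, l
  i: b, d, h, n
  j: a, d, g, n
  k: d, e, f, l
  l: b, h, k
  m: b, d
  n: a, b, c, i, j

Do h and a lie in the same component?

From h we can reach a, b, c, d, e, f, g, h, i, j, k, l, m, n, which includes a.

Yes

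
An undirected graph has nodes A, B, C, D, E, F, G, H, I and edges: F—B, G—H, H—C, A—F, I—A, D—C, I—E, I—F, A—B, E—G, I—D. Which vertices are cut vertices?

I

Removing I increases the component count from 1 to 2, so I is a cut vertex.
By contrast removing H leaves 1 component; it is not a cut vertex. No other vertex is a cut vertex either.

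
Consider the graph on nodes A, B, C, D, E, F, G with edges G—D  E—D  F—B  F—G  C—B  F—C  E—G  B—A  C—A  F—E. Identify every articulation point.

Removing F increases the component count from 1 to 2, so F is a cut vertex.
By contrast removing A leaves 1 component; it is not a cut vertex. No other vertex is a cut vertex either.

F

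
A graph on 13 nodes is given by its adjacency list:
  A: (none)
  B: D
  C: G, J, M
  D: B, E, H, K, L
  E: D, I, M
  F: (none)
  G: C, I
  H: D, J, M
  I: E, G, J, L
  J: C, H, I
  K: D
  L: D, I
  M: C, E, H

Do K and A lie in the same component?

The component containing K is {B, C, D, E, G, H, I, J, K, L, M}, and A is not in it.

No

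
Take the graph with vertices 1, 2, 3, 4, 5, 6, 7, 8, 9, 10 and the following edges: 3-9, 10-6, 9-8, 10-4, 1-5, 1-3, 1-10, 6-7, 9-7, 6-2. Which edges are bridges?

1-5, 10-4, 2-6, 8-9

The edges on the cycle 1-10-6-7-9-3-1 are not bridges since each lies on that cycle.
But removing 2-6 disconnects 2 from 6; removing 8-9 disconnects 8 from 9; removing 1-5 disconnects 1 from 5; removing 10-4 disconnects 10 from 4 — these are bridges.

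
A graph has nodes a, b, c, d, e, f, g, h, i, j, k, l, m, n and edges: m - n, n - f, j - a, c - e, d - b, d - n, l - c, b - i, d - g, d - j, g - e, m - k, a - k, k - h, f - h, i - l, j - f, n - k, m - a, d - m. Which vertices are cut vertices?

d

Removing d increases the component count from 1 to 2, so d is a cut vertex.
By contrast removing b leaves 1 component; it is not a cut vertex. No other vertex is a cut vertex either.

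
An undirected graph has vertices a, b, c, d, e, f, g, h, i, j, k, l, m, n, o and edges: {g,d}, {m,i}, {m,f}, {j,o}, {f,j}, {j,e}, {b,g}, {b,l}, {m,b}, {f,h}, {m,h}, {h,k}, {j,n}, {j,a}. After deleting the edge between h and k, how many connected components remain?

3

Before removal there are 2 components.
h—k is a bridge — removing it separates h's side from k's side.
After removal: 3 components.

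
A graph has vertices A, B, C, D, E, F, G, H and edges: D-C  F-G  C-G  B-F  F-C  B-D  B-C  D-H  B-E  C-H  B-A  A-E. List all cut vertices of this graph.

Removing B increases the component count from 1 to 2, so B is a cut vertex.
By contrast removing C leaves 1 component; it is not a cut vertex. No other vertex is a cut vertex either.

B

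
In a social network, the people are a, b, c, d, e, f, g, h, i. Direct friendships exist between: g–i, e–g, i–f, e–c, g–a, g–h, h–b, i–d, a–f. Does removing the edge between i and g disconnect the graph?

No

After removing i–g, the path i-f-a-g still connects them, so the edge is not a bridge.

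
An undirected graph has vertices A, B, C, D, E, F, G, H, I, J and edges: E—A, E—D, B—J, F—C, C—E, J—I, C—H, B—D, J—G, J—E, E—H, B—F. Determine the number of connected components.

1

Starting from A we can reach A, B, C, D, E, F, G, H, I, J. That is one component of size 10.
Total: 1 component.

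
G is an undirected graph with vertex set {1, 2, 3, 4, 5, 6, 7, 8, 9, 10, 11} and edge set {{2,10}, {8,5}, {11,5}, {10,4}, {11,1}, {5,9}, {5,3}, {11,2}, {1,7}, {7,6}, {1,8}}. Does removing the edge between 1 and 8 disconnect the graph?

No

After removing 1-8, the path 1-11-5-8 still connects them, so the edge is not a bridge.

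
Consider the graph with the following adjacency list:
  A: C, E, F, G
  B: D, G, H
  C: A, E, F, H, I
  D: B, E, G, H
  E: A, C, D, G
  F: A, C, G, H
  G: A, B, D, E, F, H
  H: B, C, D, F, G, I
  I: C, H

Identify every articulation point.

none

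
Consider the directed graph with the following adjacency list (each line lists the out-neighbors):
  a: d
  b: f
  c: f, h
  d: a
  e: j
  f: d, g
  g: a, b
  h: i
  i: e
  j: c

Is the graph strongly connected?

No

There is no directed path from d to h, so the graph is not strongly connected.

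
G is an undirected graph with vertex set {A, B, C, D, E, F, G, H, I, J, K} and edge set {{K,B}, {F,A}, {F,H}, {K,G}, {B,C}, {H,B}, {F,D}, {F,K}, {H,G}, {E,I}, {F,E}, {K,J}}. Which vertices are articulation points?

B, E, F, K

Removing B increases the component count from 1 to 2, so B is a cut vertex.
Removing E increases the component count from 1 to 2, so E is a cut vertex.
Removing F increases the component count from 1 to 4, so F is a cut vertex.
Likewise K is a cut vertex.
By contrast removing D leaves 1 component; it is not a cut vertex. No other vertex is a cut vertex either.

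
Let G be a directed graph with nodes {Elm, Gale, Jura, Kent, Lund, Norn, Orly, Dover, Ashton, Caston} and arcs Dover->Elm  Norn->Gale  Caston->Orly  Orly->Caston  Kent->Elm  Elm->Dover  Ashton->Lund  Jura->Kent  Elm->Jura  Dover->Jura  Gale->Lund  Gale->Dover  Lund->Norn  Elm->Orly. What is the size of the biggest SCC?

{Elm, Jura, Kent, Dover} are all mutually reachable — one SCC of size 4.
{Gale, Lund, Norn} are all mutually reachable — one SCC of size 3.
{Orly, Caston} are all mutually reachable — one SCC of size 2.
{Ashton} is an SCC by itself.
The largest has 4 vertices.

4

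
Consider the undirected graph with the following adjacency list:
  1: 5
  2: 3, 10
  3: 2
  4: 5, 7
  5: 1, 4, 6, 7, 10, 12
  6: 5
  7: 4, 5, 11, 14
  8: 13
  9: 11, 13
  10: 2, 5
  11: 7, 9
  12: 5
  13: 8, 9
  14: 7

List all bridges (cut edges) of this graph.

The edges on the cycle 4-5-7-4 are not bridges since each lies on that cycle.
But removing 13-9 disconnects 13 from 9; removing 5-6 disconnects 5 from 6; removing 5-12 disconnects 5 from 12; removing 7-11 disconnects 7 from 11 — these are bridges.
In total 11 edges are bridges.

1-5, 10-2, 10-5, 11-7, 11-9, 12-5, 13-8, 13-9, 14-7, 2-3, 5-6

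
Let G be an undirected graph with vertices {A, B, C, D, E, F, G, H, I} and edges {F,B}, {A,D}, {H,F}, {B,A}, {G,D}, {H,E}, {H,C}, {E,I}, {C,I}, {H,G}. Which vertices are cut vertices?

H

Removing H increases the component count from 1 to 2, so H is a cut vertex.
By contrast removing C leaves 1 component; it is not a cut vertex. No other vertex is a cut vertex either.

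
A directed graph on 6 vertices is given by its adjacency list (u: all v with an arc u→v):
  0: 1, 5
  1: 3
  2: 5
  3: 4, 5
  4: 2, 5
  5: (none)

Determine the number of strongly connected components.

{5} is an SCC by itself.
{1} is an SCC by itself.
{3} is an SCC by itself.
{0} is an SCC by itself.
{2} is an SCC by itself.
(and 1 more singleton SCC)
That gives 6 strongly connected components.

6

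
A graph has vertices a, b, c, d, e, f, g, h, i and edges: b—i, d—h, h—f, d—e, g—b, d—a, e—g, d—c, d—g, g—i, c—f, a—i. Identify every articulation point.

Removing d increases the component count from 1 to 2, so d is a cut vertex.
By contrast removing h leaves 1 component; it is not a cut vertex. No other vertex is a cut vertex either.

d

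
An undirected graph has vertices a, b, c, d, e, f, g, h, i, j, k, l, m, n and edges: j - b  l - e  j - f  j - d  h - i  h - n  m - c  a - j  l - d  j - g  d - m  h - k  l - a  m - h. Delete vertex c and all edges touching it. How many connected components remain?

With c gone, the remaining components are: {a, b, d, e, f, g, h, i, j, k, l, m, n}.
That is 1 component.

1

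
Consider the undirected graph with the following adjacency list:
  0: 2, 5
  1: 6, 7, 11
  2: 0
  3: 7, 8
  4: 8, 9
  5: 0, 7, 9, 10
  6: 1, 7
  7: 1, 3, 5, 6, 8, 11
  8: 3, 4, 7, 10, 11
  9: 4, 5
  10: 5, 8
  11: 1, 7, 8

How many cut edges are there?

The edges on the cycle 11-8-10-5-7-1-11 are not bridges since each lies on that cycle.
But removing 5-0 disconnects 5 from 0; removing 2-0 disconnects 2 from 0 — these are bridges.
That makes 2 bridges.

2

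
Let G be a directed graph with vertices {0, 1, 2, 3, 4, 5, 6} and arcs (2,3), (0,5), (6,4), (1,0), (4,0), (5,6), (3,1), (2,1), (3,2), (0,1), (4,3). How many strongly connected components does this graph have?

{0, 1, 2, 3, 4, 5, 6} are all mutually reachable — one SCC of size 7.
That gives 1 strongly connected component.

1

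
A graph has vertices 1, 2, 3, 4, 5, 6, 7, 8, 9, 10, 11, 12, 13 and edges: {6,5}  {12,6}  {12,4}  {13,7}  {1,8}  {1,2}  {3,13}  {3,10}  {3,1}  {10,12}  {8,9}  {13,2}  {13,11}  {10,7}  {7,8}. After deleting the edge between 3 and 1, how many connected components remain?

3 and 1 are still connected via 3-13-2-1, so the component count stays at 1.

1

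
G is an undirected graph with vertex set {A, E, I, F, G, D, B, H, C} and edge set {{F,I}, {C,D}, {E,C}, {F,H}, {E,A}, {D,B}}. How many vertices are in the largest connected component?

G is isolated — a component by itself.
Starting from F we can reach F, H, I. That is one component of size 3.
Starting from A we can reach A, B, C, D, E. That is one component of size 5.
The largest has 5 vertices.

5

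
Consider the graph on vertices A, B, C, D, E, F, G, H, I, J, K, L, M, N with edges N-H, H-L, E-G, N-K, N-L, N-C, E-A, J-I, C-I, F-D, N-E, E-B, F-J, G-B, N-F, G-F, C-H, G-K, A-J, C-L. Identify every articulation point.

Removing F increases the component count from 2 to 3, so F is a cut vertex.
By contrast removing L leaves 2 components; it is not a cut vertex. No other vertex is a cut vertex either.

F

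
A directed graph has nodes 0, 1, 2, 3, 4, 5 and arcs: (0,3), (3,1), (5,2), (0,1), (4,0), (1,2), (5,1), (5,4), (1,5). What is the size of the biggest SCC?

5

{0, 1, 3, 4, 5} are all mutually reachable — one SCC of size 5.
{2} is an SCC by itself.
The largest has 5 vertices.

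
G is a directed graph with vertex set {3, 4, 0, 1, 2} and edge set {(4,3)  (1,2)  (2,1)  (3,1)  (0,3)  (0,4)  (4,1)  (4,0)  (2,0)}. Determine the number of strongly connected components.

{0, 1, 2, 3, 4} are all mutually reachable — one SCC of size 5.
That gives 1 strongly connected component.

1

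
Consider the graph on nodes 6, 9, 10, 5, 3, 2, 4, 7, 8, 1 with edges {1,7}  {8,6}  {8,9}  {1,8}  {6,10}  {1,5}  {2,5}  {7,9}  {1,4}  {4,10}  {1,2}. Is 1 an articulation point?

Deleting 1 raises the number of components from 2 to 3, so 1 is a cut vertex.

Yes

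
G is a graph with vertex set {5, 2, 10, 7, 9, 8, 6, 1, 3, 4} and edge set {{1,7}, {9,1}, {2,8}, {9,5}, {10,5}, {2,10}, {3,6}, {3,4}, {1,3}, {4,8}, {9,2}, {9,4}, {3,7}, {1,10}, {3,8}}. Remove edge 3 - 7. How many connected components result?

1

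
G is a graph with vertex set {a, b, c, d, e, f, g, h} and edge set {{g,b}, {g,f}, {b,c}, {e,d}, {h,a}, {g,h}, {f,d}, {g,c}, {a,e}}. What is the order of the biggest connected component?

8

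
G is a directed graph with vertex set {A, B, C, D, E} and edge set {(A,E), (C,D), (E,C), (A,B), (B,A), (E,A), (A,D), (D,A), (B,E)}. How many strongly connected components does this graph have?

1

{A, B, C, D, E} are all mutually reachable — one SCC of size 5.
That gives 1 strongly connected component.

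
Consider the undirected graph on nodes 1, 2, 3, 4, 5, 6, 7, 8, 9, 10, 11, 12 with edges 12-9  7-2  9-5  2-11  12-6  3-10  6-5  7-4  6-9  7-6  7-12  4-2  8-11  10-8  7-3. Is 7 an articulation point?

Deleting 7 raises the number of components from 2 to 3, so 7 is a cut vertex.

Yes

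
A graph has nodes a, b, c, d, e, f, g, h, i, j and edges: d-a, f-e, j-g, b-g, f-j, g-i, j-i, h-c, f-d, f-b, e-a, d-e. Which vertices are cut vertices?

f

Removing f increases the component count from 2 to 3, so f is a cut vertex.
By contrast removing b leaves 2 components; it is not a cut vertex. No other vertex is a cut vertex either.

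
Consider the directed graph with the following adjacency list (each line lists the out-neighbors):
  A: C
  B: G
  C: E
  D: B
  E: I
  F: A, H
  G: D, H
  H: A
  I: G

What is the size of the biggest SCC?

8

{A, B, C, D, E, G, H, I} are all mutually reachable — one SCC of size 8.
{F} is an SCC by itself.
The largest has 8 vertices.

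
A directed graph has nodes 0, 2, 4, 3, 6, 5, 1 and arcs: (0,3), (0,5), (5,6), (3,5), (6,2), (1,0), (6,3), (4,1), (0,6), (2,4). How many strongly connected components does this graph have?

{0, 1, 2, 3, 4, 5, 6} are all mutually reachable — one SCC of size 7.
That gives 1 strongly connected component.

1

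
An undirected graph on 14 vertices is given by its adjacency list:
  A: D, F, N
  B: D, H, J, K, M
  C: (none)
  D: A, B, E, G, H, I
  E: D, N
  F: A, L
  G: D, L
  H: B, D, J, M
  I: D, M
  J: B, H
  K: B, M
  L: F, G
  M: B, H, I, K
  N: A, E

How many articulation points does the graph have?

1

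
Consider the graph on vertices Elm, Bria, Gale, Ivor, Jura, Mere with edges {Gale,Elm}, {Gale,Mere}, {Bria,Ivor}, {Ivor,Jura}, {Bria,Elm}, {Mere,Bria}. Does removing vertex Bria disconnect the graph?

Deleting Bria raises the number of components from 1 to 2, so Bria is a cut vertex.

Yes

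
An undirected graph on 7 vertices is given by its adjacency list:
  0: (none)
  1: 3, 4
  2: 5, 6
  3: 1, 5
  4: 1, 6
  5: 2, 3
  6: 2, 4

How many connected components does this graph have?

2

0 is isolated — a component by itself.
Starting from 1 we can reach 1, 2, 3, 4, 5, 6. That is one component of size 6.
Total: 2 components.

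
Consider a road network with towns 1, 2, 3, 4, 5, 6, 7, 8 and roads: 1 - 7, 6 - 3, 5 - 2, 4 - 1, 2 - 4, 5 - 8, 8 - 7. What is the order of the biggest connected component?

Starting from 3 we can reach 3, 6. That is one component of size 2.
Starting from 1 we can reach 1, 2, 4, 5, 7, 8. That is one component of size 6.
The largest has 6 vertices.

6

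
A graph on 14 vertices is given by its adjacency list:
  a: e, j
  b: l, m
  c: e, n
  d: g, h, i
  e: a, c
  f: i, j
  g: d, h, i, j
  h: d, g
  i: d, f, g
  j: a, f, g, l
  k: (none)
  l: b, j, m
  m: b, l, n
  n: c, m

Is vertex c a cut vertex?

Deleting c leaves 2 components (was 2), so c is not a cut vertex.

No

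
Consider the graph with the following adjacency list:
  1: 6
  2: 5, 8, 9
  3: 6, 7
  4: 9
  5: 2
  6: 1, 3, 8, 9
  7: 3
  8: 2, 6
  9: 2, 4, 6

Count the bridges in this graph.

5

The edges on the cycle 9-6-8-2-9 are not bridges since each lies on that cycle.
But removing 6-3 disconnects 6 from 3; removing 2-5 disconnects 2 from 5; removing 9-4 disconnects 9 from 4; removing 6-1 disconnects 6 from 1 — these are bridges.
In total 5 edges are bridges.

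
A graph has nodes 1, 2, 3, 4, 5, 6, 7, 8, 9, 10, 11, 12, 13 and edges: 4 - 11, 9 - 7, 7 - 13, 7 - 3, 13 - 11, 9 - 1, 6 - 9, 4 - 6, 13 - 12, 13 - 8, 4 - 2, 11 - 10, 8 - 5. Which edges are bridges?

The edges on the cycle 4-6-9-7-13-11-4 are not bridges since each lies on that cycle.
But removing 12 - 13 disconnects 12 from 13; removing 1 - 9 disconnects 1 from 9; removing 3 - 7 disconnects 3 from 7; removing 4 - 2 disconnects 4 from 2 — these are bridges.
In total 7 edges are bridges.

1-9, 10-11, 12-13, 13-8, 2-4, 3-7, 5-8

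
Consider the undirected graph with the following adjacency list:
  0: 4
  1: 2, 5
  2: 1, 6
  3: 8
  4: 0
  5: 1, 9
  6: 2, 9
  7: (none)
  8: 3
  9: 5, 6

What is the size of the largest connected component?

7 is isolated — a component by itself.
Starting from 3 we can reach 3, 8. That is one component of size 2.
Starting from 0 we can reach 0, 4. That is one component of size 2.
Starting from 1 we can reach 1, 2, 5, 6, 9. That is one component of size 5.
The largest has 5 vertices.

5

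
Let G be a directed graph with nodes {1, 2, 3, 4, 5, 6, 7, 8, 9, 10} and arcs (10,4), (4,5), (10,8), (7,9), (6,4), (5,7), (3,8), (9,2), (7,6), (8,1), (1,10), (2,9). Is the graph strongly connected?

There is no directed path from 8 to 3, so the graph is not strongly connected.

No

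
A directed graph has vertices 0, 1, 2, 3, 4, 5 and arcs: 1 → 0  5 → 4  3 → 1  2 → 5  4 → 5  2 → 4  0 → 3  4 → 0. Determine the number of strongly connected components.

3

{0, 1, 3} are all mutually reachable — one SCC of size 3.
{4, 5} are all mutually reachable — one SCC of size 2.
{2} is an SCC by itself.
That gives 3 strongly connected components.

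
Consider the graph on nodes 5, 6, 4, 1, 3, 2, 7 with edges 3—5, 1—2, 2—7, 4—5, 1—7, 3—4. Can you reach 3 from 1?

No

The component containing 1 is {1, 2, 7}, and 3 is not in it.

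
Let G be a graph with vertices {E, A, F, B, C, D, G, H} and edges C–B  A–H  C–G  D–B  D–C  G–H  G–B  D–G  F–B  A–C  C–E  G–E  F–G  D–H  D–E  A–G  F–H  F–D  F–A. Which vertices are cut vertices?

none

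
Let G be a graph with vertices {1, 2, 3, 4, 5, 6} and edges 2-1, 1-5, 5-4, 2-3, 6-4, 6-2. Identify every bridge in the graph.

The edges on the cycle 6-2-1-5-4-6 are not bridges since each lies on that cycle.
But removing 2-3 disconnects 2 from 3 — this is a bridge.

2-3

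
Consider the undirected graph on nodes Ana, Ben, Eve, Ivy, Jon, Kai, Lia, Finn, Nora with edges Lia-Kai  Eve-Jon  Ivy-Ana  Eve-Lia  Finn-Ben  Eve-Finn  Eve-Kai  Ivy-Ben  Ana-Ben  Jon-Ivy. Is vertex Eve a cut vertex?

Deleting Eve raises the number of components from 2 to 3, so Eve is a cut vertex.

Yes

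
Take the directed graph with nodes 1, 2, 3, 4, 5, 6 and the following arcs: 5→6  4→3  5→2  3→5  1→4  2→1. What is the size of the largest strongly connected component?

{1, 2, 3, 4, 5} are all mutually reachable — one SCC of size 5.
{6} is an SCC by itself.
The largest has 5 vertices.

5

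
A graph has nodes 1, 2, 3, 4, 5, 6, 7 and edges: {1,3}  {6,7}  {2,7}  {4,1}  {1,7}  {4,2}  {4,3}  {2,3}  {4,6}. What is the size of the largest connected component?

6

5 is isolated — a component by itself.
Starting from 1 we can reach 1, 2, 3, 4, 6, 7. That is one component of size 6.
The largest has 6 vertices.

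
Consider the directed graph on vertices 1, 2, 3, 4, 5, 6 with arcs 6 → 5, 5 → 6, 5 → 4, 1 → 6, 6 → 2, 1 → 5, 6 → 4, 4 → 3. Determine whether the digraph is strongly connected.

No

There is no directed path from 2 to 5, so the graph is not strongly connected.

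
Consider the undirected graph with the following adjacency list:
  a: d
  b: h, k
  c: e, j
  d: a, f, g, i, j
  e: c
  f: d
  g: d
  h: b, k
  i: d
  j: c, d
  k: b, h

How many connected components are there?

2

Starting from b we can reach b, h, k. That is one component of size 3.
Starting from a we can reach a, c, d, e, f, g, i, j. That is one component of size 8.
Total: 2 components.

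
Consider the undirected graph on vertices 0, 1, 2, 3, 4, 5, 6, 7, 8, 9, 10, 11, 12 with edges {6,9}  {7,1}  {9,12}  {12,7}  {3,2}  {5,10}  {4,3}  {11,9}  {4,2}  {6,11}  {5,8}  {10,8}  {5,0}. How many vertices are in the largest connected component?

6

Starting from 2 we can reach 2, 3, 4. That is one component of size 3.
Starting from 0 we can reach 0, 5, 8, 10. That is one component of size 4.
Starting from 1 we can reach 1, 6, 7, 9, 11, 12. That is one component of size 6.
The largest has 6 vertices.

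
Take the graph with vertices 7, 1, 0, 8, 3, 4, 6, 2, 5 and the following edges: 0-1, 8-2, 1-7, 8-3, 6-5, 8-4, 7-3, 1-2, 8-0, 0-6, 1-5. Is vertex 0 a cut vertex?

No

Deleting 0 leaves 1 component (was 1) (its neighbors 1, 6, 8 remain connected to each other), so 0 is not a cut vertex.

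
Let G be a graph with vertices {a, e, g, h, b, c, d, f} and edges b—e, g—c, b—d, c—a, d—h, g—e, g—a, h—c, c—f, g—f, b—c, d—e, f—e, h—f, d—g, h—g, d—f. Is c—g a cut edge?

No

After removing c—g, the path c-h-g still connects them, so the edge is not a bridge.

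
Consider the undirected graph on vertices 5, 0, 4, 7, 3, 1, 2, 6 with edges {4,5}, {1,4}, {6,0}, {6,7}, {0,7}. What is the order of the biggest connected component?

3 is isolated — a component by itself.
2 is isolated — a component by itself.
Starting from 1 we can reach 1, 4, 5. That is one component of size 3.
Starting from 0 we can reach 0, 6, 7. That is one component of size 3.
The largest has 3 vertices.

3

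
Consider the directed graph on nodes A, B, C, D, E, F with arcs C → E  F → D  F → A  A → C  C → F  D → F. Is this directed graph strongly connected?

No

There is no directed path from F to B, so the graph is not strongly connected.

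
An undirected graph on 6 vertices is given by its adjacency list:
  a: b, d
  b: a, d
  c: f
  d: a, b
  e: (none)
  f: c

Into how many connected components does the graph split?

e is isolated — a component by itself.
Starting from c we can reach c, f. That is one component of size 2.
Starting from a we can reach a, b, d. That is one component of size 3.
Total: 3 components.

3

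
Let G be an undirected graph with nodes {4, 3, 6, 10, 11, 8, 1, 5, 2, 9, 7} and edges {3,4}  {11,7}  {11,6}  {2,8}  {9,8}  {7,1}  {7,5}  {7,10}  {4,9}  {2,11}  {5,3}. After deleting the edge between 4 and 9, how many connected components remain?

1

4 and 9 are still connected via 4-3-5-7-11-2-8-9, so the component count stays at 1.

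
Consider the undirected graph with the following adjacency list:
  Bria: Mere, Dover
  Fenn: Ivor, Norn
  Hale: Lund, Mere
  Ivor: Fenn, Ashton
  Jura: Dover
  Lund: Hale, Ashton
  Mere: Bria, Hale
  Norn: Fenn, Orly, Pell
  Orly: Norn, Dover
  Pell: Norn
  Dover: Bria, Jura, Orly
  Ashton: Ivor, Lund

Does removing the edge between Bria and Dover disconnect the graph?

No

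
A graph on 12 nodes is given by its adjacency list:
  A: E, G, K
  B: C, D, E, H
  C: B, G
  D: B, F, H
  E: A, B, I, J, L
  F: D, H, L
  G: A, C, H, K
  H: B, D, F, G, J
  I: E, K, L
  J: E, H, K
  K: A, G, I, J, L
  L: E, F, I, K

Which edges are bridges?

none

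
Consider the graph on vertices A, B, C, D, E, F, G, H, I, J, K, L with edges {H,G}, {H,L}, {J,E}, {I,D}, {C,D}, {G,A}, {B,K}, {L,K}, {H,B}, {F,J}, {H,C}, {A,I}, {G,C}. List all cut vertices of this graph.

H, J

Removing H increases the component count from 2 to 3, so H is a cut vertex.
Removing J increases the component count from 2 to 3, so J is a cut vertex.
By contrast removing B leaves 2 components; it is not a cut vertex. No other vertex is a cut vertex either.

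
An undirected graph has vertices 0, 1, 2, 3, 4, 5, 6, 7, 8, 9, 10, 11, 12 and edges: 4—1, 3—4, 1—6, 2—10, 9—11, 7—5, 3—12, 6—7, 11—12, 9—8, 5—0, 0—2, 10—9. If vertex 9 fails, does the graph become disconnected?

Yes

Deleting 9 raises the number of components from 1 to 2, so 9 is a cut vertex.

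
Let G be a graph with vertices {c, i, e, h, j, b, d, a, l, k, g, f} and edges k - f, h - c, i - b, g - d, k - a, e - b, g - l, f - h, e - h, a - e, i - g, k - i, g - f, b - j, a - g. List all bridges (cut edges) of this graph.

The edges on the cycle k-a-e-b-i-k are not bridges since each lies on that cycle.
But removing h - c disconnects h from c; removing g - d disconnects g from d; removing l - g disconnects l from g; removing j - b disconnects j from b — these are bridges.

b-j, c-h, d-g, g-l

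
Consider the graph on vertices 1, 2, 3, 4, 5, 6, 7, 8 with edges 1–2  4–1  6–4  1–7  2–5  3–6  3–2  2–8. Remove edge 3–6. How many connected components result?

3 and 6 are still connected via 3-2-1-4-6, so the component count stays at 1.

1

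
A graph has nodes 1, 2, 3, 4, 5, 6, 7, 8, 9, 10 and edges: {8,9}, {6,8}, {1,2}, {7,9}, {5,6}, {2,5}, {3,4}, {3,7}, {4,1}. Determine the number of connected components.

2

10 is isolated — a component by itself.
Starting from 1 we can reach 1, 2, 3, 4, 5, 6, 7, 8, 9. That is one component of size 9.
Total: 2 components.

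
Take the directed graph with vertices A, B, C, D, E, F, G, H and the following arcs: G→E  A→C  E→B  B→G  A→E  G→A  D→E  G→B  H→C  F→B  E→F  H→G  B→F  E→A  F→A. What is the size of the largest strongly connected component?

5

{A, B, E, F, G} are all mutually reachable — one SCC of size 5.
{D} is an SCC by itself.
{C} is an SCC by itself.
{H} is an SCC by itself.
The largest has 5 vertices.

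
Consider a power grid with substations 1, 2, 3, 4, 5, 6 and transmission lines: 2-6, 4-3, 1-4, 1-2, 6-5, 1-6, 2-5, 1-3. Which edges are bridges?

none

The edges on the cycle 1-4-3-1 are not bridges since each lies on that cycle.
Every edge lies on some cycle, so there are no bridges.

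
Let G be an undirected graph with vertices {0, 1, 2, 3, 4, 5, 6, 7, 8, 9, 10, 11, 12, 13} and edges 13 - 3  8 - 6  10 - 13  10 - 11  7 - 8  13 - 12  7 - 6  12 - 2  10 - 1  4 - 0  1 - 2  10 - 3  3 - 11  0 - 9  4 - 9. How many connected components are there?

5 is isolated — a component by itself.
Starting from 6 we can reach 6, 7, 8. That is one component of size 3.
Starting from 0 we can reach 0, 4, 9. That is one component of size 3.
Starting from 1 we can reach 1, 2, 3, 10, 11, 12, 13. That is one component of size 7.
Total: 4 components.

4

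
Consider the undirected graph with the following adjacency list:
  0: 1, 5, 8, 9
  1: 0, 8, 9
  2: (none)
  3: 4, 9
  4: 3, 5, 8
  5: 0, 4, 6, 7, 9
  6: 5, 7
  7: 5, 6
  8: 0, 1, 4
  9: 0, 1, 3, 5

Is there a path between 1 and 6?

Yes

From 1 we can reach 0, 1, 3, 4, 5, 6, 7, 8, 9, which includes 6.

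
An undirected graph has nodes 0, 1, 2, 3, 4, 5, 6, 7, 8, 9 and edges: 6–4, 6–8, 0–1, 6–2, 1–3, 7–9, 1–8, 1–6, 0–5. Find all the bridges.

The edges on the cycle 1-6-8-1 are not bridges since each lies on that cycle.
But removing 4–6 disconnects 4 from 6; removing 1–3 disconnects 1 from 3; removing 7–9 disconnects 7 from 9; removing 2–6 disconnects 2 from 6 — these are bridges.
In total 6 edges are bridges.

0-1, 0-5, 1-3, 2-6, 4-6, 7-9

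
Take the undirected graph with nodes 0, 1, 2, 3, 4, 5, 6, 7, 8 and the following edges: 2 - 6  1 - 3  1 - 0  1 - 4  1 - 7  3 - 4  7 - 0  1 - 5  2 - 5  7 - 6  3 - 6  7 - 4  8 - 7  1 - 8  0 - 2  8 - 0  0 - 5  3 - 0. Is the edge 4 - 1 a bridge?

No

After removing 4 - 1, the path 4-3-1 still connects them, so the edge is not a bridge.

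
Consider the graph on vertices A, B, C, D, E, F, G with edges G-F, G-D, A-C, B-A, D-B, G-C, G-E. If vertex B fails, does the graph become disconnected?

No

Deleting B leaves 1 component (was 1) (its neighbors A, D remain connected to each other), so B is not a cut vertex.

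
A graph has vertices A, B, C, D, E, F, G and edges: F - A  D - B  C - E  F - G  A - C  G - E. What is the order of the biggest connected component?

Starting from B we can reach B, D. That is one component of size 2.
Starting from A we can reach A, C, E, F, G. That is one component of size 5.
The largest has 5 vertices.

5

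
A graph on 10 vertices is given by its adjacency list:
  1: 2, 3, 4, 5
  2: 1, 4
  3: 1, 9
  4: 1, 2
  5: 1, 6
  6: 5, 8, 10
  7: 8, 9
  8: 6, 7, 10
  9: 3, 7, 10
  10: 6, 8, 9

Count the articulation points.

1

Removing 1 increases the component count from 1 to 2, so 1 is a cut vertex.
By contrast removing 4 leaves 1 component; it is not a cut vertex. No other vertex is a cut vertex either.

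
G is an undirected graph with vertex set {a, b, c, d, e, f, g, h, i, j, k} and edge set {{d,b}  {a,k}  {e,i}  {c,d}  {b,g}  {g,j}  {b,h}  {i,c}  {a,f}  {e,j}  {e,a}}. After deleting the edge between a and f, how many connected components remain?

2

Before removal there is 1 component.
a - f is a bridge — removing it separates a's side from f's side.
After removal: 2 components.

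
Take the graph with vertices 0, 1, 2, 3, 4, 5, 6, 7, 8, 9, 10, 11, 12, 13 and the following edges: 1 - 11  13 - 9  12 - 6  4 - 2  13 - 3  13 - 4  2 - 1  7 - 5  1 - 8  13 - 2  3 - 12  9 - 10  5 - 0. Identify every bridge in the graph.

The edges on the cycle 13-4-2-13 are not bridges since each lies on that cycle.
But removing 1 - 8 disconnects 1 from 8; removing 2 - 1 disconnects 2 from 1; removing 11 - 1 disconnects 11 from 1; removing 7 - 5 disconnects 7 from 5 — these are bridges.
In total 10 edges are bridges.

0-5, 1-11, 1-2, 1-8, 10-9, 12-3, 12-6, 13-3, 13-9, 5-7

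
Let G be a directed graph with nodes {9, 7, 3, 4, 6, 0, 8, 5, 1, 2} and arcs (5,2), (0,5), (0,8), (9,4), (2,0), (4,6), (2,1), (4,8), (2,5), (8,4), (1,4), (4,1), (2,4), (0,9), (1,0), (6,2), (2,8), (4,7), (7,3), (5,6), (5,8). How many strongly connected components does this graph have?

3

{0, 1, 2, 4, 5, 6, 8, 9} are all mutually reachable — one SCC of size 8.
{7} is an SCC by itself.
{3} is an SCC by itself.
That gives 3 strongly connected components.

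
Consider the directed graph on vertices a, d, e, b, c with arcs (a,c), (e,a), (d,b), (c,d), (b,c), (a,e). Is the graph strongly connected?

There is no directed path from c to a, so the graph is not strongly connected.

No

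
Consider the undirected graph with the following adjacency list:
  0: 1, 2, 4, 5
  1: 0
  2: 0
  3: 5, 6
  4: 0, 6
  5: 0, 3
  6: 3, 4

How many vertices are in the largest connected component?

Starting from 0 we can reach 0, 1, 2, 3, 4, 5, 6. That is one component of size 7.
The largest has 7 vertices.

7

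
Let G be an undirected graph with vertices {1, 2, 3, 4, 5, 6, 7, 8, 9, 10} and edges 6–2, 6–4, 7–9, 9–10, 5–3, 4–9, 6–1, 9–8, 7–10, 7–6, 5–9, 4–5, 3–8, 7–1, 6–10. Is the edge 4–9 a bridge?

After removing 4–9, the path 4-5-9 still connects them, so the edge is not a bridge.

No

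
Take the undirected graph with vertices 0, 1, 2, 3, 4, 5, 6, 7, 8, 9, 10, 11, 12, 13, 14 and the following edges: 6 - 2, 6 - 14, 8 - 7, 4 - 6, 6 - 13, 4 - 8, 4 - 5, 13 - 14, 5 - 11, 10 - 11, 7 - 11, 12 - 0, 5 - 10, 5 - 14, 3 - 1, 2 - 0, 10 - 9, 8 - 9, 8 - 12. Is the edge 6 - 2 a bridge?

After removing 6 - 2, the path 6-4-8-12-0-2 still connects them, so the edge is not a bridge.

No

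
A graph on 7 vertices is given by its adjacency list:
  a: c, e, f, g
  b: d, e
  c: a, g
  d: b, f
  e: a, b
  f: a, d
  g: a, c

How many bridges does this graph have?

0

The edges on the cycle a-c-g-a are not bridges since each lies on that cycle.
Every edge lies on some cycle, so there are no bridges.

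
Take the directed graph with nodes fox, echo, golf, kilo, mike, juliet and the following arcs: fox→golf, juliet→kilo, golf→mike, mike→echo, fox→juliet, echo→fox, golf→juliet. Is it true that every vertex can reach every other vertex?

There is no directed path from juliet to golf, so the graph is not strongly connected.

No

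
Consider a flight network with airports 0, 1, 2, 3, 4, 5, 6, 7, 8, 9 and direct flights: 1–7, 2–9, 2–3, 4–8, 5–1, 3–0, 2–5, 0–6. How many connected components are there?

2

Starting from 4 we can reach 4, 8. That is one component of size 2.
Starting from 0 we can reach 0, 1, 2, 3, 5, 6, 7, 9. That is one component of size 8.
Total: 2 components.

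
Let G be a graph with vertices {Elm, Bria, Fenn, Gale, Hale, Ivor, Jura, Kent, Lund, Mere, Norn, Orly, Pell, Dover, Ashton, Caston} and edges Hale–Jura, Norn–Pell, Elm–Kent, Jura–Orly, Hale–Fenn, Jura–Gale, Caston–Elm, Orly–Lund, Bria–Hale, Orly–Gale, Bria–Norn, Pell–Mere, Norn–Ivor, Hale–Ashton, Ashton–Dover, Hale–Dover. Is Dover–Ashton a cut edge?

After removing Dover–Ashton, the path Dover-Hale-Ashton still connects them, so the edge is not a bridge.

No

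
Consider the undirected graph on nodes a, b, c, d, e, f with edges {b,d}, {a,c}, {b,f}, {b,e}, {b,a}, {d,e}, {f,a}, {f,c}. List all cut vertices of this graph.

b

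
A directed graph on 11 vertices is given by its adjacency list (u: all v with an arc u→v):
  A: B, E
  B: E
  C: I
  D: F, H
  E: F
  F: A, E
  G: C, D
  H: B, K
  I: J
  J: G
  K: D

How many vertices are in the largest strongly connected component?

{A, B, E, F} are all mutually reachable — one SCC of size 4.
{C, G, I, J} are all mutually reachable — one SCC of size 4.
{D, H, K} are all mutually reachable — one SCC of size 3.
The largest has 4 vertices.

4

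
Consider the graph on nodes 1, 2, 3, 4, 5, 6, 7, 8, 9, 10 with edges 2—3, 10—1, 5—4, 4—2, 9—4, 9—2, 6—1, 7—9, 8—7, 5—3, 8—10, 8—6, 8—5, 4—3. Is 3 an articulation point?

No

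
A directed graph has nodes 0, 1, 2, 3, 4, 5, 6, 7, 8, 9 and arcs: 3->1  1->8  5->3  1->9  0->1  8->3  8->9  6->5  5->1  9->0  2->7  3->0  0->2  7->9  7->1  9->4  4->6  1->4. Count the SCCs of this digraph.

{0, 1, 2, 3, 4, 5, 6, 7, 8, 9} are all mutually reachable — one SCC of size 10.
That gives 1 strongly connected component.

1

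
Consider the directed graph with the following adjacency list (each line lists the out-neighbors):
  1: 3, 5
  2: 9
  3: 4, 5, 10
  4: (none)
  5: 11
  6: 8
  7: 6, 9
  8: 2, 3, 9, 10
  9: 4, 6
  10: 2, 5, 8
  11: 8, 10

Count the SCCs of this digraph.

4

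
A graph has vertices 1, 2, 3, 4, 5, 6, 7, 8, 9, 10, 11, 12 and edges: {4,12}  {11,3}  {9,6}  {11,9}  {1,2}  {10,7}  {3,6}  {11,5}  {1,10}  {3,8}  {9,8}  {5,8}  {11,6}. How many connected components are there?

3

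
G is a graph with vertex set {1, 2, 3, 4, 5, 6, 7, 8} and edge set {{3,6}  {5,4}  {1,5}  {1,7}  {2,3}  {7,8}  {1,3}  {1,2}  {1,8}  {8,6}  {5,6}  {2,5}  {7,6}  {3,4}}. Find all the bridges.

none

The edges on the cycle 2-5-4-3-2 are not bridges since each lies on that cycle.
Every edge lies on some cycle, so there are no bridges.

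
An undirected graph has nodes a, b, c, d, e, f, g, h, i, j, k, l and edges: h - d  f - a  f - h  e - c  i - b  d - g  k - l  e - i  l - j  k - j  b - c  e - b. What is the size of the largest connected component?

5

Starting from j we can reach j, k, l. That is one component of size 3.
Starting from b we can reach b, c, e, i. That is one component of size 4.
Starting from a we can reach a, d, f, g, h. That is one component of size 5.
The largest has 5 vertices.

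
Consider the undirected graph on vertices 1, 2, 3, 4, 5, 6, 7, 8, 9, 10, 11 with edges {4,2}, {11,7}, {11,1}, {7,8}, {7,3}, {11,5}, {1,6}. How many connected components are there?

4

10 is isolated — a component by itself.
9 is isolated — a component by itself.
Starting from 2 we can reach 2, 4. That is one component of size 2.
Starting from 1 we can reach 1, 3, 5, 6, 7, 8, 11. That is one component of size 7.
Total: 4 components.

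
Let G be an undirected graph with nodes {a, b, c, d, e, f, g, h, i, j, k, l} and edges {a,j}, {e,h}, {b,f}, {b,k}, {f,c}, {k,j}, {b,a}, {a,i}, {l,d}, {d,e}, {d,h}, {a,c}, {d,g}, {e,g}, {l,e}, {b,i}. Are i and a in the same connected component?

Yes

From i we can reach a, b, c, f, i, j, k, which includes a.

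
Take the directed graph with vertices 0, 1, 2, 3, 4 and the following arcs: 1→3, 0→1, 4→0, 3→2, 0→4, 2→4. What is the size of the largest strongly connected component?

5

{0, 1, 2, 3, 4} are all mutually reachable — one SCC of size 5.
The largest has 5 vertices.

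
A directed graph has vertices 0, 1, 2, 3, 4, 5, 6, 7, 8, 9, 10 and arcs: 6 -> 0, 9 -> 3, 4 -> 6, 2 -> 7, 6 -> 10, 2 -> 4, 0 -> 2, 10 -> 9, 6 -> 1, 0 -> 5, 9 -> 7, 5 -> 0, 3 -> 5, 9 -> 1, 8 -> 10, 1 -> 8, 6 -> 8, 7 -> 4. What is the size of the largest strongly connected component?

11

{0, 1, 2, 3, 4, 5, 6, 7, 8, 9, 10} are all mutually reachable — one SCC of size 11.
The largest has 11 vertices.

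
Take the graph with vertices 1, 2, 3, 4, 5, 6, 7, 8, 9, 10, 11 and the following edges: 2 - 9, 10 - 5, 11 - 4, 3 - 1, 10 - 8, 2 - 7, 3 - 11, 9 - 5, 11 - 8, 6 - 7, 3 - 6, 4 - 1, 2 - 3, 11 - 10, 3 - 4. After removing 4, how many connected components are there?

1

With 4 gone, the remaining components are: {1, 2, 3, 5, 6, 7, 8, 9, 10, 11}.
That is 1 component.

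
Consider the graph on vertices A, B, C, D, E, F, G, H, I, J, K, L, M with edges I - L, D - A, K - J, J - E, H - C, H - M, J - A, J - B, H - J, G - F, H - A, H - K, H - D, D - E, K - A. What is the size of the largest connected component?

Starting from F we can reach F, G. That is one component of size 2.
Starting from I we can reach I, L. That is one component of size 2.
Starting from A we can reach A, B, C, D, E, H, J, K, M. That is one component of size 9.
The largest has 9 vertices.

9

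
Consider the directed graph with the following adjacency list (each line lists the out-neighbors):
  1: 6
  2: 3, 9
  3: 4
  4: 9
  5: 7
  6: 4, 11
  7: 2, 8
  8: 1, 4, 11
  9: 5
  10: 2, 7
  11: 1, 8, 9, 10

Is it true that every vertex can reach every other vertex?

Yes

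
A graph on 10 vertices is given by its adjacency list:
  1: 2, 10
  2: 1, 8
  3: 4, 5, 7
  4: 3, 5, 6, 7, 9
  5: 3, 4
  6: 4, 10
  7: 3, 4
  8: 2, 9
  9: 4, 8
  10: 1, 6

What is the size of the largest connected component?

Starting from 1 we can reach 1, 2, 3, 4, 5, 6, 7, 8, 9, 10. That is one component of size 10.
The largest has 10 vertices.

10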